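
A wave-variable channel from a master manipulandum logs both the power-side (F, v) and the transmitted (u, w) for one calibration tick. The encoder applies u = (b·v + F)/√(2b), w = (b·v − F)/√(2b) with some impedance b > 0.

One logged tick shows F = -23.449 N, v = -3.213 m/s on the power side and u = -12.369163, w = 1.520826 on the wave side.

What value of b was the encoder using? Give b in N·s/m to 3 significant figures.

b = 5.7 N·s/m

u + w = -10.848337;  u + w = √(2b)·v, so √(2b) = -10.848337/(-3.213) = 3.376389.
b = (√(2b))²/2 = 11.400001/2 = 5.700000.
(Check via u − w = 2F/√(2b): u − w = -13.889989, 2F/√(2b) = -13.889988.)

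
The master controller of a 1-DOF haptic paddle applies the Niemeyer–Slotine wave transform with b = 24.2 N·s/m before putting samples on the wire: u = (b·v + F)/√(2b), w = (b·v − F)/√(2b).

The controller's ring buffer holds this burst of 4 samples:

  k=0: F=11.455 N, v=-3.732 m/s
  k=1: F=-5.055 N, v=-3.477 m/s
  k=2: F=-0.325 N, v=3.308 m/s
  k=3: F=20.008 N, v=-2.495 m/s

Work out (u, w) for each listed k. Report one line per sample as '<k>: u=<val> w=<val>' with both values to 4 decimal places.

k=0: b·v=24.2×(-3.732)=-90.3144; √(2b)=6.9570; u=(-90.3144+11.455)/6.9570=-11.3352, w=(-90.3144−11.455)/6.9570=-14.6283
k=1: b·v=24.2×(-3.477)=-84.1434; √(2b)=6.9570; u=(-84.1434+(-5.055))/6.9570=-12.8214, w=(-84.1434−(-5.055))/6.9570=-11.3682
k=2: b·v=24.2×3.308=80.0536; √(2b)=6.9570; u=(80.0536+(-0.325))/6.9570=11.4602, w=(80.0536−(-0.325))/6.9570=11.5536
k=3: b·v=24.2×(-2.495)=-60.3790; √(2b)=6.9570; u=(-60.3790+20.008)/6.9570=-5.8029, w=(-60.3790−20.008)/6.9570=-11.5548

0: u=-11.3352 w=-14.6283
1: u=-12.8214 w=-11.3682
2: u=11.4602 w=11.5536
3: u=-5.8029 w=-11.5548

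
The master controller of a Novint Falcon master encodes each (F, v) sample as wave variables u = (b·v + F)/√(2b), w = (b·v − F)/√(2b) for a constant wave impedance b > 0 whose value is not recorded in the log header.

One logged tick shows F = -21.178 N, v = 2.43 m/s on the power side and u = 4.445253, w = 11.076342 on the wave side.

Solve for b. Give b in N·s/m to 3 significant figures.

b = 20.4 N·s/m

u + w = 15.521595;  u + w = √(2b)·v, so √(2b) = 15.521595/2.43 = 6.387488.
b = (√(2b))²/2 = 40.799999/2 = 20.399999.
(Check via u − w = 2F/√(2b): u − w = -6.631089, 2F/√(2b) = -6.631089.)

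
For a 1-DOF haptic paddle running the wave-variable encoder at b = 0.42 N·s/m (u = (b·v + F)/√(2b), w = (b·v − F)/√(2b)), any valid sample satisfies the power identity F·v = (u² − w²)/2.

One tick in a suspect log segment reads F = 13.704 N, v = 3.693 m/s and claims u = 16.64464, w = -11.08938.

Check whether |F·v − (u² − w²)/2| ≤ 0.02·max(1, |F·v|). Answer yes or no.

F·v = 13.704×3.693 = 50.6089 W.
(u² − w²)/2 = (277.0440 − 122.9743)/2 = 77.0348 W.
|Δ| = 26.4260;  2% of max(1, |F·v|) = 1.0122.

no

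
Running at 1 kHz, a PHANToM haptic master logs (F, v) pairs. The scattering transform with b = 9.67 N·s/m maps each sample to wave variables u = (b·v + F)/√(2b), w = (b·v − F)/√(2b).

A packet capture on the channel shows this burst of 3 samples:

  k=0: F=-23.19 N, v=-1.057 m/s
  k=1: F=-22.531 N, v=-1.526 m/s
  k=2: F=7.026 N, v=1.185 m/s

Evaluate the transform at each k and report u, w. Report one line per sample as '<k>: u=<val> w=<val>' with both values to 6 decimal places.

k=0: b·v=9.67×(-1.057)=-10.221190; √(2b)=4.397727; u=(-10.221190+(-23.19))/4.397727=-7.597378, w=(-10.221190−(-23.19))/4.397727=2.948980
k=1: b·v=9.67×(-1.526)=-14.756420; √(2b)=4.397727; u=(-14.756420+(-22.531))/4.397727=-8.478794, w=(-14.756420−(-22.531))/4.397727=1.767863
k=2: b·v=9.67×1.185=11.458950; √(2b)=4.397727; u=(11.458950+7.026)/4.397727=4.203297, w=(11.458950−7.026)/4.397727=1.008009

0: u=-7.597378 w=2.948980
1: u=-8.478794 w=1.767863
2: u=4.203297 w=1.008009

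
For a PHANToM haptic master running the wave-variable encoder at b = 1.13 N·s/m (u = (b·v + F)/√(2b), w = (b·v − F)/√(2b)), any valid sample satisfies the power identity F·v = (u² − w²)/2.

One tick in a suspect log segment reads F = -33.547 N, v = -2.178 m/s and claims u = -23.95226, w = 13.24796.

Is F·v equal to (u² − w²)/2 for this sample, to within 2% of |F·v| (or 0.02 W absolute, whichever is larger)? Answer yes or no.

no

F·v = (-33.547)×(-2.178) = 73.0654 W.
(u² − w²)/2 = (573.7108 − 175.5084)/2 = 199.1012 W.
|Δ| = 126.0358;  2% of max(1, |F·v|) = 1.4613.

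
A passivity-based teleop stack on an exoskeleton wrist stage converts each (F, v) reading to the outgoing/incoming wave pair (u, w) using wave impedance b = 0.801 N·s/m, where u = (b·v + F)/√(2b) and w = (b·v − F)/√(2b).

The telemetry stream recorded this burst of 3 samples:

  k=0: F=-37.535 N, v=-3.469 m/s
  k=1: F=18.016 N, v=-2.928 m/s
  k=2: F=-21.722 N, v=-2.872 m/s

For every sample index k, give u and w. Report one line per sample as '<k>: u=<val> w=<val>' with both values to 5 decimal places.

0: u=-31.85085 w=27.46014
1: u=12.38102 w=-16.08699
2: u=-18.97957 w=15.34448

k=0: b·v=0.801×(-3.469)=-2.77867; √(2b)=1.26570; u=(-2.77867+(-37.535))/1.26570=-31.85085, w=(-2.77867−(-37.535))/1.26570=27.46014
k=1: b·v=0.801×(-2.928)=-2.34533; √(2b)=1.26570; u=(-2.34533+18.016)/1.26570=12.38102, w=(-2.34533−18.016)/1.26570=-16.08699
k=2: b·v=0.801×(-2.872)=-2.30047; √(2b)=1.26570; u=(-2.30047+(-21.722))/1.26570=-18.97957, w=(-2.30047−(-21.722))/1.26570=15.34448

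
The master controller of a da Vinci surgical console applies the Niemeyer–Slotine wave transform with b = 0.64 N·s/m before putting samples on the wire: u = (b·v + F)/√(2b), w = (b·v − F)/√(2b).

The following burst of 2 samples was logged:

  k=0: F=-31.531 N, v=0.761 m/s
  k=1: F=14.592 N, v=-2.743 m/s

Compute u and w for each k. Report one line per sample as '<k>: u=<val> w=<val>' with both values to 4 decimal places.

k=0: b·v=0.64×0.761=0.4870; √(2b)=1.1314; u=(0.4870+(-31.531))/1.1314=-27.4392, w=(0.4870−(-31.531))/1.1314=28.3002
k=1: b·v=0.64×(-2.743)=-1.7555; √(2b)=1.1314; u=(-1.7555+14.592)/1.1314=11.3460, w=(-1.7555−14.592)/1.1314=-14.4493

0: u=-27.4392 w=28.3002
1: u=11.3460 w=-14.4493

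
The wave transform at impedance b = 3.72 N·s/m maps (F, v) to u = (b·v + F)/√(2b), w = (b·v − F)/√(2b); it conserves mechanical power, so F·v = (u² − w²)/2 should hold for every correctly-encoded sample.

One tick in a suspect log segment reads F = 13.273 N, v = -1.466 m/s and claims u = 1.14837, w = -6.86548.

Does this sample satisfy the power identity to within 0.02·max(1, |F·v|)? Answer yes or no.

F·v = 13.273×(-1.466) = -19.45822 W.
(u² − w²)/2 = (1.31875 − 47.13482)/2 = -22.90803 W.
|Δ| = 3.44981;  2% of max(1, |F·v|) = 0.38916.

no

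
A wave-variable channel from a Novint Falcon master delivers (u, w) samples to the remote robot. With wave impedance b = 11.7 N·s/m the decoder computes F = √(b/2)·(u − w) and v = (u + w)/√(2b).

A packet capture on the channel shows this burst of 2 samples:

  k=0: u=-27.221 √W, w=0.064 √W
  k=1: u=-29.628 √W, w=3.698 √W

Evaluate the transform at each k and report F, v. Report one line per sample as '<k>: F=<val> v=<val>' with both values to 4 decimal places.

0: F=-65.9936 v=-5.6140
1: F=-80.6048 v=-5.3604

k=0: u−w=-27.2850, u+w=-27.1570; √(b/2)=2.4187, √(2b)=4.8374; F=2.4187×(-27.285)=-65.9936, v=-27.1570/4.8374=-5.6140
k=1: u−w=-33.3260, u+w=-25.9300; √(b/2)=2.4187, √(2b)=4.8374; F=2.4187×(-33.326)=-80.6048, v=-25.9300/4.8374=-5.3604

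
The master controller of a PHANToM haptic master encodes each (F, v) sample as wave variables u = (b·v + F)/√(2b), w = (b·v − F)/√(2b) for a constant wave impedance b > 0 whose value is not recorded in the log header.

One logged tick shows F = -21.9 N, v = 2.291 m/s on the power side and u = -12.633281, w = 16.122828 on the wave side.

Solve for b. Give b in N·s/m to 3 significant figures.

u + w = 3.489547;  u + w = √(2b)·v, so √(2b) = 3.489547/2.291 = 1.523155.
b = (√(2b))²/2 = 2.320000/2 = 1.160000.
(Check via u − w = 2F/√(2b): u − w = -28.756109, 2F/√(2b) = -28.756111.)

b = 1.16 N·s/m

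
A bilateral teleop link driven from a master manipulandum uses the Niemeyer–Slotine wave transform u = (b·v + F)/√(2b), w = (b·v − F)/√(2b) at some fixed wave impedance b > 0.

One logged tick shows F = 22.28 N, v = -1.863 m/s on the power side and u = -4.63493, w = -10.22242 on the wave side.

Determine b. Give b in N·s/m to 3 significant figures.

u + w = -14.8574;  u + w = √(2b)·v, so √(2b) = -14.8574/(-1.863) = 7.9750.
b = (√(2b))²/2 = 63.6000/2 = 31.8000.
(Check via u − w = 2F/√(2b): u − w = 5.5875, 2F/√(2b) = 5.5875.)

b = 31.8 N·s/m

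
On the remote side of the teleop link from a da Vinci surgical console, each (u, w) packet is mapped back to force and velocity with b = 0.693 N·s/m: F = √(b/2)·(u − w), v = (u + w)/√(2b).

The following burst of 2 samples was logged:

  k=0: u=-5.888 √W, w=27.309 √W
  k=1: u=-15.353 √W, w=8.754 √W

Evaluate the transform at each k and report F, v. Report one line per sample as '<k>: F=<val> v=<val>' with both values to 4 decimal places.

0: F=-19.5412 v=18.1953
1: F=-14.1904 v=-5.6053

k=0: u−w=-33.1970, u+w=21.4210; √(b/2)=0.5886, √(2b)=1.1773; F=0.5886×(-33.197)=-19.5412, v=21.4210/1.1773=18.1953
k=1: u−w=-24.1070, u+w=-6.5990; √(b/2)=0.5886, √(2b)=1.1773; F=0.5886×(-24.107)=-14.1904, v=-6.5990/1.1773=-5.6053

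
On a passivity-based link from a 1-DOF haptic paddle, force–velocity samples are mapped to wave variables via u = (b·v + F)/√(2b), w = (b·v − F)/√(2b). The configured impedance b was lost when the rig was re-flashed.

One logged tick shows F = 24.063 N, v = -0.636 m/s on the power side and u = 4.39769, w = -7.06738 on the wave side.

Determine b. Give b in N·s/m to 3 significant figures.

u + w = -2.6697;  u + w = √(2b)·v, so √(2b) = -2.6697/(-0.636) = 4.1976.
b = (√(2b))²/2 = 17.6201/2 = 8.8100.
(Check via u − w = 2F/√(2b): u − w = 11.4651, 2F/√(2b) = 11.4651.)

b = 8.81 N·s/m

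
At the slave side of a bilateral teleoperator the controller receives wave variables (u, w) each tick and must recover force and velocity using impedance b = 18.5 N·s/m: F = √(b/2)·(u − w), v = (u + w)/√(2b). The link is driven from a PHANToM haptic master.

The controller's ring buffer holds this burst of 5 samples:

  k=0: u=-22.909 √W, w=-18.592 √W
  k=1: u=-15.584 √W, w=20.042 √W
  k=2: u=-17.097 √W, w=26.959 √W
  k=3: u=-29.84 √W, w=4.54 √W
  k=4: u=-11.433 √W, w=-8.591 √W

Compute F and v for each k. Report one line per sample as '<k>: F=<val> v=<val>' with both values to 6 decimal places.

k=0: u−w=-4.317000, u+w=-41.501000; √(b/2)=3.041381, √(2b)=6.082763; F=3.041381×(-4.317)=-13.129643, v=-41.501000/6.082763=-6.822722
k=1: u−w=-35.626000, u+w=4.458000; √(b/2)=3.041381, √(2b)=6.082763; F=3.041381×(-35.626)=-108.352249, v=4.458000/6.082763=0.732891
k=2: u−w=-44.056000, u+w=9.862000; √(b/2)=3.041381, √(2b)=6.082763; F=3.041381×(-44.056)=-133.991093, v=9.862000/6.082763=1.621303
k=3: u−w=-34.380000, u+w=-25.300000; √(b/2)=3.041381, √(2b)=6.082763; F=3.041381×(-34.38)=-104.562688, v=-25.300000/6.082763=-4.159294
k=4: u−w=-2.842000, u+w=-20.024000; √(b/2)=3.041381, √(2b)=6.082763; F=3.041381×(-2.842)=-8.643606, v=-20.024000/6.082763=-3.291925

0: F=-13.129643 v=-6.822722
1: F=-108.352249 v=0.732891
2: F=-133.991093 v=1.621303
3: F=-104.562688 v=-4.159294
4: F=-8.643606 v=-3.291925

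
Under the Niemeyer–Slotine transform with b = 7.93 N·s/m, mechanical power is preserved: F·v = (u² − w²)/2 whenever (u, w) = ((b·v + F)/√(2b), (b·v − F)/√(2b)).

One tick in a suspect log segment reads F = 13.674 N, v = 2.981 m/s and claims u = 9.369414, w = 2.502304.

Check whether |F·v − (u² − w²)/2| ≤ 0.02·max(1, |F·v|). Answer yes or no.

yes

F·v = 13.674×2.981 = 40.762194 W.
(u² − w²)/2 = (87.785919 − 6.261525)/2 = 40.762197 W.
|Δ| = 0.000003;  2% of max(1, |F·v|) = 0.815244.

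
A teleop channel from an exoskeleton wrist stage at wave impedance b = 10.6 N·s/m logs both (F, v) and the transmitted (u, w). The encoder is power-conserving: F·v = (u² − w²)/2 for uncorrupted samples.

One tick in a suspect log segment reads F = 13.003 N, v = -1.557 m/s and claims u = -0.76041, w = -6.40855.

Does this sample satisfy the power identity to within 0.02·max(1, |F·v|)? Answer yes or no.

yes

F·v = 13.003×(-1.557) = -20.2457 W.
(u² − w²)/2 = (0.5782 − 41.0695)/2 = -20.2456 W.
|Δ| = 0.0000;  2% of max(1, |F·v|) = 0.4049.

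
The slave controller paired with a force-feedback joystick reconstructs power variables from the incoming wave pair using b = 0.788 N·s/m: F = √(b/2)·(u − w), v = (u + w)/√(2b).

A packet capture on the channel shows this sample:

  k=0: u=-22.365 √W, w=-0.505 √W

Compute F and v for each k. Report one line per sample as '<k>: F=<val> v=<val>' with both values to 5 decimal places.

k=0: u−w=-21.86000, u+w=-22.87000; √(b/2)=0.62769, √(2b)=1.25539; F=0.62769×(-21.86)=-13.72140, v=-22.87000/1.25539=-18.21747

0: F=-13.72140 v=-18.21747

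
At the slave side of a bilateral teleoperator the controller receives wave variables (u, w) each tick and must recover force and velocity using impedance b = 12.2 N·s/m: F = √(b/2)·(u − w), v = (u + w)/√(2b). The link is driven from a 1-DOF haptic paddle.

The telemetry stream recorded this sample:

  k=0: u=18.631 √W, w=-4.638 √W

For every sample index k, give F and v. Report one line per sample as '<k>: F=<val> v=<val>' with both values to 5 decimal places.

0: F=57.47019 v=2.83280

k=0: u−w=23.26900, u+w=13.99300; √(b/2)=2.46982, √(2b)=4.93964; F=2.46982×23.269=57.47019, v=13.99300/4.93964=2.83280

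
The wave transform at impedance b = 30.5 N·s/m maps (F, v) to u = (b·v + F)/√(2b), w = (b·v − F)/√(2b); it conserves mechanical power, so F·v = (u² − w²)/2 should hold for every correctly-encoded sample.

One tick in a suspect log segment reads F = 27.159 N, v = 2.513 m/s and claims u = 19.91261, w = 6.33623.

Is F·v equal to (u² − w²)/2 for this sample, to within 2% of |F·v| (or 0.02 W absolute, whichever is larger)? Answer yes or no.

F·v = 27.159×2.513 = 68.25057 W.
(u² − w²)/2 = (396.51204 − 40.14781)/2 = 178.18211 W.
|Δ| = 109.93155;  2% of max(1, |F·v|) = 1.36501.

no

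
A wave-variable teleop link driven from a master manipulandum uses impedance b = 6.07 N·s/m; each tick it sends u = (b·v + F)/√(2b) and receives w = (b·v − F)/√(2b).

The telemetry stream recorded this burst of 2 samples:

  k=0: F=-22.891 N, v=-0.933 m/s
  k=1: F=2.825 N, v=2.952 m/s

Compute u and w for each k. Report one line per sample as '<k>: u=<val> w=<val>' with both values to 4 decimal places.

k=0: b·v=6.07×(-0.933)=-5.6633; √(2b)=3.4843; u=(-5.6633+(-22.891))/3.4843=-8.1953, w=(-5.6633−(-22.891))/3.4843=4.9444
k=1: b·v=6.07×2.952=17.9186; √(2b)=3.4843; u=(17.9186+2.825)/3.4843=5.9535, w=(17.9186−2.825)/3.4843=4.3320

0: u=-8.1953 w=4.9444
1: u=5.9535 w=4.3320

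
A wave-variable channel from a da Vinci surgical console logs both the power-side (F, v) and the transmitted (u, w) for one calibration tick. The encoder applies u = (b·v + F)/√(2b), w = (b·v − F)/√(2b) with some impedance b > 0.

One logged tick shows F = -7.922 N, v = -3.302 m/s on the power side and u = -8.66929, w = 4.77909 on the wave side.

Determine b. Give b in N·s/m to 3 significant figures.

b = 0.694 N·s/m

u + w = -3.8902;  u + w = √(2b)·v, so √(2b) = -3.8902/(-3.302) = 1.1781.
b = (√(2b))²/2 = 1.3880/2 = 0.6940.
(Check via u − w = 2F/√(2b): u − w = -13.4484, 2F/√(2b) = -13.4484.)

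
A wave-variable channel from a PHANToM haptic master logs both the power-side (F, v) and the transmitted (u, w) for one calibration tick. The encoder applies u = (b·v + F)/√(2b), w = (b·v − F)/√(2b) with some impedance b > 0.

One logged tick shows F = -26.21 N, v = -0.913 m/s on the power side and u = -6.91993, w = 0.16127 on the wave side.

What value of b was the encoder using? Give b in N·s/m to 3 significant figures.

b = 27.4 N·s/m

u + w = -6.7587;  u + w = √(2b)·v, so √(2b) = -6.7587/(-0.913) = 7.4027.
b = (√(2b))²/2 = 54.7999/2 = 27.3999.
(Check via u − w = 2F/√(2b): u − w = -7.0812, 2F/√(2b) = -7.0812.)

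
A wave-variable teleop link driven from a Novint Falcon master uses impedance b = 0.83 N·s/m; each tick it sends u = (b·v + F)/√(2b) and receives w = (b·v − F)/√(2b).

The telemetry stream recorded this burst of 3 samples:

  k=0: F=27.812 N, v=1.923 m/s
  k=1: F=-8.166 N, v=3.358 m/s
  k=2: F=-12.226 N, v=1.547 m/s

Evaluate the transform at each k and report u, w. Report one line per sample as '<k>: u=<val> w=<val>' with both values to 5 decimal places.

k=0: b·v=0.83×1.923=1.59609; √(2b)=1.28841; u=(1.59609+27.812)/1.28841=22.82510, w=(1.59609−27.812)/1.28841=-20.34749
k=1: b·v=0.83×3.358=2.78714; √(2b)=1.28841; u=(2.78714+(-8.166))/1.28841=-4.17481, w=(2.78714−(-8.166))/1.28841=8.50129
k=2: b·v=0.83×1.547=1.28401; √(2b)=1.28841; u=(1.28401+(-12.226))/1.28841=-8.49263, w=(1.28401−(-12.226))/1.28841=10.48580

0: u=22.82510 w=-20.34749
1: u=-4.17481 w=8.50129
2: u=-8.49263 w=10.48580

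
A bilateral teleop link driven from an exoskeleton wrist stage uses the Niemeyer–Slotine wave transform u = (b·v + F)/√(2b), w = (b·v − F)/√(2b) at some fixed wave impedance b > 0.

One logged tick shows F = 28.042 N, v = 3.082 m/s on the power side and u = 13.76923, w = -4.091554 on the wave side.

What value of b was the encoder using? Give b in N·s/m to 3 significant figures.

u + w = 9.677676;  u + w = √(2b)·v, so √(2b) = 9.677676/3.082 = 3.140064.
b = (√(2b))²/2 = 9.859999/2 = 4.930000.
(Check via u − w = 2F/√(2b): u − w = 17.860784, 2F/√(2b) = 17.860785.)

b = 4.93 N·s/m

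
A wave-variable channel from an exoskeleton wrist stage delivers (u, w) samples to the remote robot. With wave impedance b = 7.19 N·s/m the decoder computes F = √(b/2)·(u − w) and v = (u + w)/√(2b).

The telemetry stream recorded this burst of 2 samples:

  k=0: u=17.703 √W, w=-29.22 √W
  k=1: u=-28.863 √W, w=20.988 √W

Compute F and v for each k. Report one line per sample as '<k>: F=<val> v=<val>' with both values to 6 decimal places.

0: F=88.968285 v=-3.037106
1: F=-94.519915 v=-2.076687

k=0: u−w=46.923000, u+w=-11.517000; √(b/2)=1.896049, √(2b)=3.792097; F=1.896049×46.923=88.968285, v=-11.517000/3.792097=-3.037106
k=1: u−w=-49.851000, u+w=-7.875000; √(b/2)=1.896049, √(2b)=3.792097; F=1.896049×(-49.851)=-94.519915, v=-7.875000/3.792097=-2.076687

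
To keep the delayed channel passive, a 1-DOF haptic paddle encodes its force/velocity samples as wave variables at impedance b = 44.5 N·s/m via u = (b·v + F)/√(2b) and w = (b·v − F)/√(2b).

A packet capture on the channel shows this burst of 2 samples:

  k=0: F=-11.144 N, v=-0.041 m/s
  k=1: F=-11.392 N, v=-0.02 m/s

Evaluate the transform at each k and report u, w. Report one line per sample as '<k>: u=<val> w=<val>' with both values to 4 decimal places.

0: u=-1.3747 w=0.9879
1: u=-1.3019 w=1.1132

k=0: b·v=44.5×(-0.041)=-1.8245; √(2b)=9.4340; u=(-1.8245+(-11.144))/9.4340=-1.3747, w=(-1.8245−(-11.144))/9.4340=0.9879
k=1: b·v=44.5×(-0.02)=-0.8900; √(2b)=9.4340; u=(-0.8900+(-11.392))/9.4340=-1.3019, w=(-0.8900−(-11.392))/9.4340=1.1132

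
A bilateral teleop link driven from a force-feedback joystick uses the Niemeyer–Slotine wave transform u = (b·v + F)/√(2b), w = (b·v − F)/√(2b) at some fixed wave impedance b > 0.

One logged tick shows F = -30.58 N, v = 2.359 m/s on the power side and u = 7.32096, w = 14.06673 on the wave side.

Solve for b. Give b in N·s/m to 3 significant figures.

u + w = 21.38769;  u + w = √(2b)·v, so √(2b) = 21.38769/2.359 = 9.06642.
b = (√(2b))²/2 = 82.20001/2 = 41.10001.
(Check via u − w = 2F/√(2b): u − w = -6.74577, 2F/√(2b) = -6.74577.)

b = 41.1 N·s/m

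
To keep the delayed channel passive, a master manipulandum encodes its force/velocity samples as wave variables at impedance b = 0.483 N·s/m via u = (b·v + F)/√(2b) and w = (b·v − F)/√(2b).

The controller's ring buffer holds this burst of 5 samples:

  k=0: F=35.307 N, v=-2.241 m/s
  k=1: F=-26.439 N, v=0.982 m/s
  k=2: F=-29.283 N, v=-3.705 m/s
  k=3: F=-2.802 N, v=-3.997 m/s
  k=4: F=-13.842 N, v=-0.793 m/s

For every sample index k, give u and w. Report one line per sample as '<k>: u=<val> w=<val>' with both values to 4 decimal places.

k=0: b·v=0.483×(-2.241)=-1.0824; √(2b)=0.9829; u=(-1.0824+35.307)/0.9829=34.8217, w=(-1.0824−35.307)/0.9829=-37.0243
k=1: b·v=0.483×0.982=0.4743; √(2b)=0.9829; u=(0.4743+(-26.439))/0.9829=-26.4177, w=(0.4743−(-26.439))/0.9829=27.3828
k=2: b·v=0.483×(-3.705)=-1.7895; √(2b)=0.9829; u=(-1.7895+(-29.283))/0.9829=-31.6146, w=(-1.7895−(-29.283))/0.9829=27.9731
k=3: b·v=0.483×(-3.997)=-1.9306; √(2b)=0.9829; u=(-1.9306+(-2.802))/0.9829=-4.8151, w=(-1.9306−(-2.802))/0.9829=0.8867
k=4: b·v=0.483×(-0.793)=-0.3830; √(2b)=0.9829; u=(-0.3830+(-13.842))/0.9829=-14.4732, w=(-0.3830−(-13.842))/0.9829=13.6938

0: u=34.8217 w=-37.0243
1: u=-26.4177 w=27.3828
2: u=-31.6146 w=27.9731
3: u=-4.8151 w=0.8867
4: u=-14.4732 w=13.6938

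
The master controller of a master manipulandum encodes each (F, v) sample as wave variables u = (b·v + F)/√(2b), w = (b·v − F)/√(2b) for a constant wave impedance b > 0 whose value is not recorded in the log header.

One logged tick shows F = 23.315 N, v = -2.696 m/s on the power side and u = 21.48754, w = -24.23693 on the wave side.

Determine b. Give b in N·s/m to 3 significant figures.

b = 0.52 N·s/m

u + w = -2.7494;  u + w = √(2b)·v, so √(2b) = -2.7494/(-2.696) = 1.0198.
b = (√(2b))²/2 = 1.0400/2 = 0.5200.
(Check via u − w = 2F/√(2b): u − w = 45.7245, 2F/√(2b) = 45.7245.)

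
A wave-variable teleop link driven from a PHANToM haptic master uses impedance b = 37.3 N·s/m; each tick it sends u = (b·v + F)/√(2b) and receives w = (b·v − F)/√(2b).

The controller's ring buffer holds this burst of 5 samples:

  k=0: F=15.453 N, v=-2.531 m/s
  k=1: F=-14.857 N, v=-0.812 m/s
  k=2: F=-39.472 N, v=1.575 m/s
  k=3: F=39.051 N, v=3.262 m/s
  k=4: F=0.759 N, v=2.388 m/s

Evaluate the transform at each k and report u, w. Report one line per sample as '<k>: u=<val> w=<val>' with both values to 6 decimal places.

k=0: b·v=37.3×(-2.531)=-94.406300; √(2b)=8.637129; u=(-94.406300+15.453)/8.637129=-9.141151, w=(-94.406300−15.453)/8.637129=-12.719423
k=1: b·v=37.3×(-0.812)=-30.287600; √(2b)=8.637129; u=(-30.287600+(-14.857))/8.637129=-5.226806, w=(-30.287600−(-14.857))/8.637129=-1.786543
k=2: b·v=37.3×1.575=58.747500; √(2b)=8.637129; u=(58.747500+(-39.472))/8.637129=2.231702, w=(58.747500−(-39.472))/8.637129=11.371776
k=3: b·v=37.3×3.262=121.672600; √(2b)=8.637129; u=(121.672600+39.051)/8.637129=18.608452, w=(121.672600−39.051)/8.637129=9.565864
k=4: b·v=37.3×2.388=89.072400; √(2b)=8.637129; u=(89.072400+0.759)/8.637129=10.400609, w=(89.072400−0.759)/8.637129=10.224856

0: u=-9.141151 w=-12.719423
1: u=-5.226806 w=-1.786543
2: u=2.231702 w=11.371776
3: u=18.608452 w=9.565864
4: u=10.400609 w=10.224856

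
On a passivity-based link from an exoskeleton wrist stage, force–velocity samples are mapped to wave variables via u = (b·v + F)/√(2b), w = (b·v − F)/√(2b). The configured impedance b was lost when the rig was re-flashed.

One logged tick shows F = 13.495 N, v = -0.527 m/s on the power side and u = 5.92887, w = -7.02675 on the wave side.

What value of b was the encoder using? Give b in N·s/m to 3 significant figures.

u + w = -1.09788;  u + w = √(2b)·v, so √(2b) = -1.09788/(-0.527) = 2.08326.
b = (√(2b))²/2 = 4.33999/2 = 2.16999.
(Check via u − w = 2F/√(2b): u − w = 12.95562, 2F/√(2b) = 12.95563.)

b = 2.17 N·s/m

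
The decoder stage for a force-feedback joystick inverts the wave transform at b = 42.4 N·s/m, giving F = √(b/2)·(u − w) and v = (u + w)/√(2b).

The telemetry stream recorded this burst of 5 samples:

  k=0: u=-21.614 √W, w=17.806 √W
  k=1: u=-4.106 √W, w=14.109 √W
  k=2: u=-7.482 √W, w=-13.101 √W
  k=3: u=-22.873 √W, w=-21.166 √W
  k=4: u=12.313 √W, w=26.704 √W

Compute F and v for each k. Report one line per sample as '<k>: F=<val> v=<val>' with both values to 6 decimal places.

k=0: u−w=-39.420000, u+w=-3.808000; √(b/2)=4.604346, √(2b)=9.208692; F=4.604346×(-39.42)=-181.503310, v=-3.808000/9.208692=-0.413522
k=1: u−w=-18.215000, u+w=10.003000; √(b/2)=4.604346, √(2b)=9.208692; F=4.604346×(-18.215)=-83.868158, v=10.003000/9.208692=1.086256
k=2: u−w=5.619000, u+w=-20.583000; √(b/2)=4.604346, √(2b)=9.208692; F=4.604346×5.619=25.871819, v=-20.583000/9.208692=-2.235171
k=3: u−w=-1.707000, u+w=-44.039000; √(b/2)=4.604346, √(2b)=9.208692; F=4.604346×(-1.707)=-7.859618, v=-44.039000/9.208692=-4.782330
k=4: u−w=-14.391000, u+w=39.017000; √(b/2)=4.604346, √(2b)=9.208692; F=4.604346×(-14.391)=-66.261140, v=39.017000/9.208692=4.236975

0: F=-181.503310 v=-0.413522
1: F=-83.868158 v=1.086256
2: F=25.871819 v=-2.235171
3: F=-7.859618 v=-4.782330
4: F=-66.261140 v=4.236975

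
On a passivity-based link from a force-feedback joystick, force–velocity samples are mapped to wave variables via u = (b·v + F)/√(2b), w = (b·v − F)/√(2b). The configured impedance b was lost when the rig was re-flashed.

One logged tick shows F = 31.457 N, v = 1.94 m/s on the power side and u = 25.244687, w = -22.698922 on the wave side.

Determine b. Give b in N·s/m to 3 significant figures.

b = 0.861 N·s/m

u + w = 2.545765;  u + w = √(2b)·v, so √(2b) = 2.545765/1.94 = 1.312250.
b = (√(2b))²/2 = 1.722000/2 = 0.861000.
(Check via u − w = 2F/√(2b): u − w = 47.943609, 2F/√(2b) = 47.943608.)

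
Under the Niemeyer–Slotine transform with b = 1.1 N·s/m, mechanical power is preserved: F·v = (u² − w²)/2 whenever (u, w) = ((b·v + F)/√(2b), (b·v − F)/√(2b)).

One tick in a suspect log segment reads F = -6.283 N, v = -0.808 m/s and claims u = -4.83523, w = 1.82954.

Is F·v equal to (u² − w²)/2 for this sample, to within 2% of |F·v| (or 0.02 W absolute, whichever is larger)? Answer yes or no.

no

F·v = (-6.283)×(-0.808) = 5.07666 W.
(u² − w²)/2 = (23.37945 − 3.34722)/2 = 10.01612 W.
|Δ| = 4.93945;  2% of max(1, |F·v|) = 0.10153.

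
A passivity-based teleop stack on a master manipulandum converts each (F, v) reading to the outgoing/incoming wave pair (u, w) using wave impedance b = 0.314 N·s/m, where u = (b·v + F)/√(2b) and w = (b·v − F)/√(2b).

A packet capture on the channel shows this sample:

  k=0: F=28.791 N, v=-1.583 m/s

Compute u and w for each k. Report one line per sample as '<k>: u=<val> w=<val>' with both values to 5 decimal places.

k=0: b·v=0.314×(-1.583)=-0.49706; √(2b)=0.79246; u=(-0.49706+28.791)/0.79246=35.70373, w=(-0.49706−28.791)/0.79246=-36.95820

0: u=35.70373 w=-36.95820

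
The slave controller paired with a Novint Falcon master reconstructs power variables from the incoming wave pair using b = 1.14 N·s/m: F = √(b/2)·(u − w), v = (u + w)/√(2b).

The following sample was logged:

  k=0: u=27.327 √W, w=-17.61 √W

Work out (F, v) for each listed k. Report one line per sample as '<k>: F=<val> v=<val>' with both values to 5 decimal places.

k=0: u−w=44.93700, u+w=9.71700; √(b/2)=0.75498, √(2b)=1.50997; F=0.75498×44.937=33.92669, v=9.71700/1.50997=6.43524

0: F=33.92669 v=6.43524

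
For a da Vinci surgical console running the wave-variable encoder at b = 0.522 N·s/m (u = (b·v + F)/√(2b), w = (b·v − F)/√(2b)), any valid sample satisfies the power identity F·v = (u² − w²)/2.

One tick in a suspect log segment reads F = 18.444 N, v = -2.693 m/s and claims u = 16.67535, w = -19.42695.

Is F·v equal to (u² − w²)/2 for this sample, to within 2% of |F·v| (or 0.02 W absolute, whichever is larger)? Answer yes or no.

yes

F·v = 18.444×(-2.693) = -49.66969 W.
(u² − w²)/2 = (278.06730 − 377.40639)/2 = -49.66954 W.
|Δ| = 0.00015;  2% of max(1, |F·v|) = 0.99339.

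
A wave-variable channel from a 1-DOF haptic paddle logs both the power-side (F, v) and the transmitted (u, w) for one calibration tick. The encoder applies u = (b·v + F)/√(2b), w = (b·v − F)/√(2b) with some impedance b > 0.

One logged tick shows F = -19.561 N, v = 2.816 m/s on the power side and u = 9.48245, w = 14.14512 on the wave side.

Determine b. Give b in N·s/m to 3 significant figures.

u + w = 23.62757;  u + w = √(2b)·v, so √(2b) = 23.62757/2.816 = 8.39047.
b = (√(2b))²/2 = 70.40003/2 = 35.20001.
(Check via u − w = 2F/√(2b): u − w = -4.66267, 2F/√(2b) = -4.66267.)

b = 35.2 N·s/m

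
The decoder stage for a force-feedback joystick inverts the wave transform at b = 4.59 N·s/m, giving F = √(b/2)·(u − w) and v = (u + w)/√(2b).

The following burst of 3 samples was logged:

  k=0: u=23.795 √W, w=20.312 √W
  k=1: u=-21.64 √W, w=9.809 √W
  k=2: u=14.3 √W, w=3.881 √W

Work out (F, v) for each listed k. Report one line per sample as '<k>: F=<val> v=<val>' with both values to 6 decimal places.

0: F=5.276486 v=14.557479
1: F=-47.642900 v=-3.904812
2: F=15.784011 v=6.000624

k=0: u−w=3.483000, u+w=44.107000; √(b/2)=1.514926, √(2b)=3.029851; F=1.514926×3.483=5.276486, v=44.107000/3.029851=14.557479
k=1: u−w=-31.449000, u+w=-11.831000; √(b/2)=1.514926, √(2b)=3.029851; F=1.514926×(-31.449)=-47.642900, v=-11.831000/3.029851=-3.904812
k=2: u−w=10.419000, u+w=18.181000; √(b/2)=1.514926, √(2b)=3.029851; F=1.514926×10.419=15.784011, v=18.181000/3.029851=6.000624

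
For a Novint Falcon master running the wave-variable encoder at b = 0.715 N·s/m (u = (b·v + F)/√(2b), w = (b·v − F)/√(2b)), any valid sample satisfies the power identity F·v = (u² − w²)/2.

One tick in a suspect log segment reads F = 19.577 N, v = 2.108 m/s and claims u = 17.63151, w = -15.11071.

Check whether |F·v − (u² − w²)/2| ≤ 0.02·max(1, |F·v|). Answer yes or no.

yes

F·v = 19.577×2.108 = 41.26832 W.
(u² − w²)/2 = (310.87014 − 228.33356)/2 = 41.26829 W.
|Δ| = 0.00002;  2% of max(1, |F·v|) = 0.82537.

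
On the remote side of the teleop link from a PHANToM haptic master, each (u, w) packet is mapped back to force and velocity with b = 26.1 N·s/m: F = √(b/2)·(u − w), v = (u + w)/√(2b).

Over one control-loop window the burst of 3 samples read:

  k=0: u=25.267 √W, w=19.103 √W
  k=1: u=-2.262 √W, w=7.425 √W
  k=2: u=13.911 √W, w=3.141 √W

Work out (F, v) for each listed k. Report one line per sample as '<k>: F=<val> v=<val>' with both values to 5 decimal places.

0: F=22.26732 v=6.14121
1: F=-34.99408 v=0.71461
2: F=38.90639 v=2.36015

k=0: u−w=6.16400, u+w=44.37000; √(b/2)=3.61248, √(2b)=7.22496; F=3.61248×6.164=22.26732, v=44.37000/7.22496=6.14121
k=1: u−w=-9.68700, u+w=5.16300; √(b/2)=3.61248, √(2b)=7.22496; F=3.61248×(-9.687)=-34.99408, v=5.16300/7.22496=0.71461
k=2: u−w=10.77000, u+w=17.05200; √(b/2)=3.61248, √(2b)=7.22496; F=3.61248×10.77=38.90639, v=17.05200/7.22496=2.36015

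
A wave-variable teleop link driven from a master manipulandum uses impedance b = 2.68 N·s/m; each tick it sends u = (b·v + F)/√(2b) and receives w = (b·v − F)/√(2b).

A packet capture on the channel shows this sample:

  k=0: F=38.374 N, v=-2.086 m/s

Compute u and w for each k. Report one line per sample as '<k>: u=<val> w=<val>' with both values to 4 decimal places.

k=0: b·v=2.68×(-2.086)=-5.5905; √(2b)=2.3152; u=(-5.5905+38.374)/2.3152=14.1603, w=(-5.5905−38.374)/2.3152=-18.9898

0: u=14.1603 w=-18.9898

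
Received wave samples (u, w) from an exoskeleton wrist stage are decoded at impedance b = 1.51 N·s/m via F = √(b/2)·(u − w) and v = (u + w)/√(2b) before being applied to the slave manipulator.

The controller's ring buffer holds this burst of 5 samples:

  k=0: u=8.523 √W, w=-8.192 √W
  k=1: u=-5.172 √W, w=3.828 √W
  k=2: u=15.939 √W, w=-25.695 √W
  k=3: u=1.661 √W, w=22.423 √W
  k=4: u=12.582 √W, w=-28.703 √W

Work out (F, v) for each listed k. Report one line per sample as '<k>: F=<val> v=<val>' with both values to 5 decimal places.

0: F=14.52379 v=0.19047
1: F=-7.82017 v=-0.77339
2: F=36.17609 v=-5.61395
3: F=-18.04025 v=13.85878
4: F=35.87284 v=-9.27659

k=0: u−w=16.71500, u+w=0.33100; √(b/2)=0.86891, √(2b)=1.73781; F=0.86891×16.715=14.52379, v=0.33100/1.73781=0.19047
k=1: u−w=-9.00000, u+w=-1.34400; √(b/2)=0.86891, √(2b)=1.73781; F=0.86891×(-9.0)=-7.82017, v=-1.34400/1.73781=-0.77339
k=2: u−w=41.63400, u+w=-9.75600; √(b/2)=0.86891, √(2b)=1.73781; F=0.86891×41.634=36.17609, v=-9.75600/1.73781=-5.61395
k=3: u−w=-20.76200, u+w=24.08400; √(b/2)=0.86891, √(2b)=1.73781; F=0.86891×(-20.762)=-18.04025, v=24.08400/1.73781=13.85878
k=4: u−w=41.28500, u+w=-16.12100; √(b/2)=0.86891, √(2b)=1.73781; F=0.86891×41.285=35.87284, v=-16.12100/1.73781=-9.27659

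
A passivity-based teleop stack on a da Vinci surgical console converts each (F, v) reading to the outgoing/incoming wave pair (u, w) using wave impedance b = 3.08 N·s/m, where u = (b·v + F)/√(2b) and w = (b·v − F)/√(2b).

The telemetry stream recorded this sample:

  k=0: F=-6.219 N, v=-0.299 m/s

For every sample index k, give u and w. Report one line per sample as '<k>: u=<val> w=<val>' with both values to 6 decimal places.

k=0: b·v=3.08×(-0.299)=-0.920920; √(2b)=2.481935; u=(-0.920920+(-6.219))/2.481935=-2.876756, w=(-0.920920−(-6.219))/2.481935=2.134657

0: u=-2.876756 w=2.134657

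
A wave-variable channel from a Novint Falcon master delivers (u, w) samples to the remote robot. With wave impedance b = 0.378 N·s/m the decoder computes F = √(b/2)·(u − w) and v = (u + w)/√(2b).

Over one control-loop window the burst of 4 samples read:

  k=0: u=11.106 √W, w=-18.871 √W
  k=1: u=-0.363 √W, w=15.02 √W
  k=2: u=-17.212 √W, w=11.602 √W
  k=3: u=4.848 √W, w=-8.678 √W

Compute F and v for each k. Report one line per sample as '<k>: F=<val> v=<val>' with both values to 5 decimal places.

k=0: u−w=29.97700, u+w=-7.76500; √(b/2)=0.43474, √(2b)=0.86948; F=0.43474×29.977=13.03224, v=-7.76500/0.86948=-8.93060
k=1: u−w=-15.38300, u+w=14.65700; √(b/2)=0.43474, √(2b)=0.86948; F=0.43474×(-15.383)=-6.68763, v=14.65700/0.86948=16.85715
k=2: u−w=-28.81400, u+w=-5.61000; √(b/2)=0.43474, √(2b)=0.86948; F=0.43474×(-28.814)=-12.52664, v=-5.61000/0.86948=-6.45211
k=3: u−w=13.52600, u+w=-3.83000; √(b/2)=0.43474, √(2b)=0.86948; F=0.43474×13.526=5.88031, v=-3.83000/0.86948=-4.40492

0: F=13.03224 v=-8.93060
1: F=-6.68763 v=16.85715
2: F=-12.52664 v=-6.45211
3: F=5.88031 v=-4.40492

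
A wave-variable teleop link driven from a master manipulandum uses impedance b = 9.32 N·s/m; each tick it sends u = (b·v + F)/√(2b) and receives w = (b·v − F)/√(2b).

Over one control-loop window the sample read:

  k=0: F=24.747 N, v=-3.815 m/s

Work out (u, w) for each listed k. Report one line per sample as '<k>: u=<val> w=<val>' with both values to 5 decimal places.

k=0: b·v=9.32×(-3.815)=-35.55580; √(2b)=4.31741; u=(-35.55580+24.747)/4.31741=-2.50354, w=(-35.55580−24.747)/4.31741=-13.96737

0: u=-2.50354 w=-13.96737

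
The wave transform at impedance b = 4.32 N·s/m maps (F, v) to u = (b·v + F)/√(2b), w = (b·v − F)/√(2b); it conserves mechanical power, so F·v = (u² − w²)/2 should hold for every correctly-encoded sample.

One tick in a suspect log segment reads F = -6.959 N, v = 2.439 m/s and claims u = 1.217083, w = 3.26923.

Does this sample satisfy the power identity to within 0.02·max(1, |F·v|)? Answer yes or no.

F·v = (-6.959)×2.439 = -16.973001 W.
(u² − w²)/2 = (1.481291 − 10.687865)/2 = -4.603287 W.
|Δ| = 12.369714;  2% of max(1, |F·v|) = 0.339460.

no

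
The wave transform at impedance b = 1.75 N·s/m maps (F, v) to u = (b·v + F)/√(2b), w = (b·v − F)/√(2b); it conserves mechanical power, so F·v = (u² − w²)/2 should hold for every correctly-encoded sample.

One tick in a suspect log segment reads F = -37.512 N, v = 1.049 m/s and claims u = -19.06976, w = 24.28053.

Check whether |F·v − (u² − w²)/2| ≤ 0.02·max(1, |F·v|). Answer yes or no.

no

F·v = (-37.512)×1.049 = -39.35009 W.
(u² − w²)/2 = (363.65575 − 589.54414)/2 = -112.94420 W.
|Δ| = 73.59411;  2% of max(1, |F·v|) = 0.78700.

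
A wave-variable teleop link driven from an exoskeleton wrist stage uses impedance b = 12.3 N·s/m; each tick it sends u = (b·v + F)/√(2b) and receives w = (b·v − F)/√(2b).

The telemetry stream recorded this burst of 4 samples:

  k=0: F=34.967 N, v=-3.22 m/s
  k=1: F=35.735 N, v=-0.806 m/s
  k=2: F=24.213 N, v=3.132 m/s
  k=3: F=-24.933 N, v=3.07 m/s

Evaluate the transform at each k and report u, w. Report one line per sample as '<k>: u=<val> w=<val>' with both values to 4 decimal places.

0: u=-0.9353 w=-15.0354
1: u=5.2061 w=-9.2037
2: u=12.6489 w=2.8853
3: u=2.5864 w=12.6403

k=0: b·v=12.3×(-3.22)=-39.6060; √(2b)=4.9598; u=(-39.6060+34.967)/4.9598=-0.9353, w=(-39.6060−34.967)/4.9598=-15.0354
k=1: b·v=12.3×(-0.806)=-9.9138; √(2b)=4.9598; u=(-9.9138+35.735)/4.9598=5.2061, w=(-9.9138−35.735)/4.9598=-9.2037
k=2: b·v=12.3×3.132=38.5236; √(2b)=4.9598; u=(38.5236+24.213)/4.9598=12.6489, w=(38.5236−24.213)/4.9598=2.8853
k=3: b·v=12.3×3.07=37.7610; √(2b)=4.9598; u=(37.7610+(-24.933))/4.9598=2.5864, w=(37.7610−(-24.933))/4.9598=12.6403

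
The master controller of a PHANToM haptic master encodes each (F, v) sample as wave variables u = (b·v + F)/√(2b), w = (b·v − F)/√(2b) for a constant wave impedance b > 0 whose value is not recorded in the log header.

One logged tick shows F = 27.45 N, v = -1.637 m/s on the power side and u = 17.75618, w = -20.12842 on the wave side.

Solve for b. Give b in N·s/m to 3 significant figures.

u + w = -2.3722;  u + w = √(2b)·v, so √(2b) = -2.3722/(-1.637) = 1.4491.
b = (√(2b))²/2 = 2.1000/2 = 1.0500.
(Check via u − w = 2F/√(2b): u − w = 37.8846, 2F/√(2b) = 37.8846.)

b = 1.05 N·s/m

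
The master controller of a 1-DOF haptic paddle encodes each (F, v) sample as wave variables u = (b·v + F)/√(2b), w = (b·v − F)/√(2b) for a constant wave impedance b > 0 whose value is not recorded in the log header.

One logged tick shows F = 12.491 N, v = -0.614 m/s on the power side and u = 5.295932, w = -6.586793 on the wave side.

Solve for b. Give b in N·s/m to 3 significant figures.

u + w = -1.290861;  u + w = √(2b)·v, so √(2b) = -1.290861/(-0.614) = 2.102379.
b = (√(2b))²/2 = 4.419999/2 = 2.210000.
(Check via u − w = 2F/√(2b): u − w = 11.882725, 2F/√(2b) = 11.882726.)

b = 2.21 N·s/m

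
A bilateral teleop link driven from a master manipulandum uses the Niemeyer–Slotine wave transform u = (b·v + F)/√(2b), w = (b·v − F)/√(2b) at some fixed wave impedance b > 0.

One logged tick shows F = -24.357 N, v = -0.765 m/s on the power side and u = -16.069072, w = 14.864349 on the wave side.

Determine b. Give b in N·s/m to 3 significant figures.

b = 1.24 N·s/m

u + w = -1.204723;  u + w = √(2b)·v, so √(2b) = -1.204723/(-0.765) = 1.574801.
b = (√(2b))²/2 = 2.479999/2 = 1.240000.
(Check via u − w = 2F/√(2b): u − w = -30.933421, 2F/√(2b) = -30.933426.)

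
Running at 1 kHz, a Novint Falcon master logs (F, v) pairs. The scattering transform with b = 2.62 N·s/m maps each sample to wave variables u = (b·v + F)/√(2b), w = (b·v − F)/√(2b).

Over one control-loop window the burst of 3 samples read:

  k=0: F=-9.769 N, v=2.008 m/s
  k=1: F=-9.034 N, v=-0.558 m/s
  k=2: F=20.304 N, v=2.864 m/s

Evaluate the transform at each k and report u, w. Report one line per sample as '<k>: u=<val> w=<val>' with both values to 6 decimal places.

k=0: b·v=2.62×2.008=5.260960; √(2b)=2.289105; u=(5.260960+(-9.769))/2.289105=-1.969346, w=(5.260960−(-9.769))/2.289105=6.565869
k=1: b·v=2.62×(-0.558)=-1.461960; √(2b)=2.289105; u=(-1.461960+(-9.034))/2.289105=-4.585181, w=(-1.461960−(-9.034))/2.289105=3.307861
k=2: b·v=2.62×2.864=7.503680; √(2b)=2.289105; u=(7.503680+20.304)/2.289105=12.147841, w=(7.503680−20.304)/2.289105=-5.591846

0: u=-1.969346 w=6.565869
1: u=-4.585181 w=3.307861
2: u=12.147841 w=-5.591846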